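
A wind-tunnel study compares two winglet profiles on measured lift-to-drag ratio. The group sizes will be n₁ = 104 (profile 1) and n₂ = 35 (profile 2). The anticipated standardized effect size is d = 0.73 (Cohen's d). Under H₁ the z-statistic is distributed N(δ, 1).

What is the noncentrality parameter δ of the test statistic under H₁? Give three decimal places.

δ = d / √(1/n₁ + 1/n₂) = 0.73 / √(1/104 + 1/35) = 3.7356

δ ≈ 3.736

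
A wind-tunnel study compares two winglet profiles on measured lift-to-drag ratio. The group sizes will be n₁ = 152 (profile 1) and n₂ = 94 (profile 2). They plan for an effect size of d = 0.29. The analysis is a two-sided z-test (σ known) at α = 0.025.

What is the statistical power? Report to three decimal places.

Noncentrality parameter: λ = d / √(1/n₁ + 1/n₂) = 0.29 / √(1/152 + 1/94) = 2.2101
Two-sided α = 0.025 → critical value z_{0.0125} = 2.241.
Power = Φ(λ − 2.241) + Φ(−λ − 2.241) = Φ(-0.031) + Φ(-4.452) = 0.4875 + 0.0000 = 0.4875.

Power ≈ 0.488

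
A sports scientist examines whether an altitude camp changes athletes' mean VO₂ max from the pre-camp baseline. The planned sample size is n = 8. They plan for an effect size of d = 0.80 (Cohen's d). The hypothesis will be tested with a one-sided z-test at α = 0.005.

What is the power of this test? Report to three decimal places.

Noncentrality parameter: δ = d·√n = 0.80 × √8 = 2.2627
Critical value for a one-sided test at α = 0.005: z_α = 2.576.
Power = P(Z > 2.576 − δ) = Φ(-0.313) = 0.3771.

Power ≈ 0.377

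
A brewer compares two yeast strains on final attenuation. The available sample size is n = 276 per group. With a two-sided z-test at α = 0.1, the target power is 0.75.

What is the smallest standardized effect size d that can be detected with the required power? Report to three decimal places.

d ≈ 0.197

Required noncentrality: δ = z_{0.05} + z_{0.25} = 1.645 + 0.674 = 2.319.
(The second rejection-region term Φ(−δ − z_{α/2}) is negligible and dropped.)
δ = d·√(n/2) ⇒ d = δ/√(n/2) = 2.319/√(276/2) = 0.1974.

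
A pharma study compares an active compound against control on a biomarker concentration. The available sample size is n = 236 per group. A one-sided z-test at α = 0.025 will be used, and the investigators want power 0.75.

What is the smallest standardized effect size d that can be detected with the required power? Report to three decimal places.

d ≈ 0.243

Need Φ(δ − 1.960) = 0.75, so δ = 1.960 + 0.674 = 2.634.
δ = d·√(n/2) ⇒ d = δ/√(n/2) = 2.634/√(236/2) = 0.2425.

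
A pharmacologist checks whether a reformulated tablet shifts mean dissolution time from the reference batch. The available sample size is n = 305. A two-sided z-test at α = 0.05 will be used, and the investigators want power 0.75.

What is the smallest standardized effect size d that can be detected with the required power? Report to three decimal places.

d ≈ 0.151

Required noncentrality: δ = z_{0.025} + z_{0.25} = 1.960 + 0.674 = 2.634.
(Lower-tail contribution to power is negligible for δ > 0.)
δ = d·√n ⇒ d = δ/√n = 2.634/√305 = 0.1508.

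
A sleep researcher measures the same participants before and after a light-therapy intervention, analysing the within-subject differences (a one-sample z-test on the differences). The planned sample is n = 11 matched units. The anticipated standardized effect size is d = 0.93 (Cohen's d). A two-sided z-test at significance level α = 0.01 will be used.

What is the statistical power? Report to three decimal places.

Noncentrality parameter: δ = d·√n = 0.93 × √11 = 3.0845
Critical value for a two-sided test at α = 0.01: z_{α/2} = 2.576.
Power = Φ(δ − 2.576) + Φ(−δ − 2.576) = Φ(0.509) + Φ(-5.660) = 0.6945 + 0.0000 = 0.6945.

Power ≈ 0.694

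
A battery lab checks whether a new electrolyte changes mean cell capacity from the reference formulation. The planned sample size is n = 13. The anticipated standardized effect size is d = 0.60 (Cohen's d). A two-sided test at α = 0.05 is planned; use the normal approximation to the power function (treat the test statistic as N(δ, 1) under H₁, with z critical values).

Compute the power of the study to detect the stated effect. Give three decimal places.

Noncentrality parameter: δ = d·√n = 0.60 × √13 = 2.1633
Two-sided α = 0.05 → critical value z_{0.025} = 1.960.
Power = Φ(δ − 1.960) + Φ(−δ − 1.960) = Φ(0.203) + Φ(-4.123) = 0.5806 + 0.0000 = 0.5806.

Power ≈ 0.581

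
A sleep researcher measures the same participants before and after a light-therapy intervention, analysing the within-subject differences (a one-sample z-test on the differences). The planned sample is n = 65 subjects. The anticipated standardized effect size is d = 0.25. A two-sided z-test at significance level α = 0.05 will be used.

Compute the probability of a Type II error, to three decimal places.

Noncentrality parameter: δ = d·√n = 0.25 × √65 = 2.0156
Two-sided α = 0.05 → critical value z_{0.025} = 1.960.
Power = Φ(δ − 1.960) + Φ(−δ − 1.960) = Φ(0.056) + Φ(-3.976) = 0.5222 + 0.0000 = 0.5222.
Type II error: β = 1 − power = 1 − 0.5222 = 0.4778.

β ≈ 0.478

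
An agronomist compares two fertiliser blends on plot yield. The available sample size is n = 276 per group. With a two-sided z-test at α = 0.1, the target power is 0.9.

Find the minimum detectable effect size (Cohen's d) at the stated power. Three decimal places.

d ≈ 0.249

Required noncentrality: δ = z_{0.05} + z_{0.10} = 1.645 + 1.282 = 2.926.
(Lower-tail contribution to power is negligible for δ > 0.)
δ = d·√(n/2) ⇒ d = δ/√(n/2) = 2.926/√(276/2) = 0.2491.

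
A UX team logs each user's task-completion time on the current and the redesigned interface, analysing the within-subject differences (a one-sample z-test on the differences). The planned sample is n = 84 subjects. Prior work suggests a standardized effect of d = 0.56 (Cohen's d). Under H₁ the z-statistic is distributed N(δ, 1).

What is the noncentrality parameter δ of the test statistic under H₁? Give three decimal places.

δ ≈ 5.132

The noncentrality parameter scales effect size by the design's sample-size factor: δ = d·√n = 0.56 × √84 = 5.1325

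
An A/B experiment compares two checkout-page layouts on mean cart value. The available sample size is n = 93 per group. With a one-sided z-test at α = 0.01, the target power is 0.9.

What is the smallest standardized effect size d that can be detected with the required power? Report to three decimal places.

Need Φ(δ − 2.326) = 0.9, so δ = 2.326 + 1.282 = 3.608.
δ = d·√(n/2) ⇒ d = δ/√(n/2) = 3.608/√(93/2) = 0.5291.

d ≈ 0.529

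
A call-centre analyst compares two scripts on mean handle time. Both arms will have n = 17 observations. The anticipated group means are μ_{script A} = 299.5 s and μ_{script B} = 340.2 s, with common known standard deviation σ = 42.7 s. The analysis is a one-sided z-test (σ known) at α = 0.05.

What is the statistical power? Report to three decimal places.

Standardized effect: d = |μ_{script A} − μ_{script B}| / σ = |299.5 − 340.2| / 42.7 = 0.9532
Noncentrality parameter: δ = d·√(n/2) = 0.9532 × √(17/2) = 2.7789
Critical value for a one-sided test at α = 0.05: z_α = 1.645.
Power = P(Z > 1.645 − δ) = Φ(1.134) = 0.8716.

Power ≈ 0.872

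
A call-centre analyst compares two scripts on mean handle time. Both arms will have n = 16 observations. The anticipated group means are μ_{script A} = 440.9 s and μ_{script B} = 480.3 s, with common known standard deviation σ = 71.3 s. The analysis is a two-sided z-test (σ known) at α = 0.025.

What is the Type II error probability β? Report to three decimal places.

Standardized effect: d = |μ_{script A} − μ_{script B}| / σ = |440.9 − 480.3| / 71.3 = 0.5526
Noncentrality parameter: δ = d·√(n/2) = 0.5526 × √(16/2) = 1.5630
Critical value for a two-sided test at α = 0.025: z_{α/2} = 2.241.
Power = Φ(δ − 2.241) + Φ(−δ − 2.241) = Φ(-0.678) + Φ(-3.804) = 0.2487 + 0.0001 = 0.2488.
Type II error: β = 1 − power = 1 − 0.2488 = 0.7512.

β ≈ 0.751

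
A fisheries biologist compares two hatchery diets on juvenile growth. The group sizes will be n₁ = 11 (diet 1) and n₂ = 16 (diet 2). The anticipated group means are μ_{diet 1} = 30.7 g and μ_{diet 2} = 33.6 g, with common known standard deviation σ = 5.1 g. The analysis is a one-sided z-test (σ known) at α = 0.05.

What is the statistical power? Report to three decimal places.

Power ≈ 0.423

Standardized effect: d = |μ_{diet 1} − μ_{diet 2}| / σ = |30.7 − 33.6| / 5.1 = 0.5686
Noncentrality parameter: δ = d / √(1/n₁ + 1/n₂) = 0.5686 / √(1/11 + 1/16) = 1.4518
Critical value for a one-sided test at α = 0.05: z_α = 1.645.
Power = P(Z > 1.645 − δ) = Φ(-0.193) = 0.4235.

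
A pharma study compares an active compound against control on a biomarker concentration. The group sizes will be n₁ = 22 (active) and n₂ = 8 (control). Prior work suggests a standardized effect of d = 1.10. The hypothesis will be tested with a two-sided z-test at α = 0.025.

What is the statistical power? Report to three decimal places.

Noncentrality parameter: δ = d / √(1/n₁ + 1/n₂) = 1.10 / √(1/22 + 1/8) = 2.6643
Two-sided α = 0.025 → critical value z_{0.0125} = 2.241.
Power = Φ(δ − 2.241) + Φ(−δ − 2.241) = Φ(0.423) + Φ(-4.906) = 0.6638 + 0.0000 = 0.6638.

Power ≈ 0.664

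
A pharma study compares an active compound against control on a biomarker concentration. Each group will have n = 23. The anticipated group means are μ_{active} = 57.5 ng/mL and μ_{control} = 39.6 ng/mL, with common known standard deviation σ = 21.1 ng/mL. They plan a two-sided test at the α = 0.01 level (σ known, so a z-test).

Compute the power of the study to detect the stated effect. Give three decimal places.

Power ≈ 0.618

Standardized effect: d = |μ_{active} − μ_{control}| / σ = |57.5 − 39.6| / 21.1 = 0.8483
Noncentrality parameter: δ = d·√(n/2) = 0.8483 × √(23/2) = 2.8769
Two-sided α = 0.01 → critical value z_{0.005} = 2.576.
Power = Φ(δ − 2.576) + Φ(−δ − 2.576) = Φ(0.301) + Φ(-5.453) = 0.6183 + 0.0000 = 0.6183.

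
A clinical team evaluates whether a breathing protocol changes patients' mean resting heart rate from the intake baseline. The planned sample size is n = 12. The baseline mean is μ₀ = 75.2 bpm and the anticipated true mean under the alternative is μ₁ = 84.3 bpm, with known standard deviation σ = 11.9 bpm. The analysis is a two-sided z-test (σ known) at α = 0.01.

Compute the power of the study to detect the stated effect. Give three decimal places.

Power ≈ 0.529

Standardized effect: d = |μ₁ − μ₀| / σ = |84.3 − 75.2| / 11.9 = 0.7647
Noncentrality parameter: δ = d·√n = 0.7647 × √12 = 2.6490
Critical value for a two-sided test at α = 0.01: z_{α/2} = 2.576.
Power = Φ(δ − 2.576) + Φ(−δ − 2.576) = Φ(0.073) + Φ(-5.225) = 0.5292 + 0.0000 = 0.5292.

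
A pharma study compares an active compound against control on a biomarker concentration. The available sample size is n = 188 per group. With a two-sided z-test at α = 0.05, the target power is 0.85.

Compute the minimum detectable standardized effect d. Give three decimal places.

d ≈ 0.309

Required noncentrality: δ = z_{0.025} + z_{0.15} = 1.960 + 1.036 = 2.996.
(Lower-tail contribution to power is negligible for δ > 0.)
δ = d·√(n/2) ⇒ d = δ/√(n/2) = 2.996/√(188/2) = 0.3091.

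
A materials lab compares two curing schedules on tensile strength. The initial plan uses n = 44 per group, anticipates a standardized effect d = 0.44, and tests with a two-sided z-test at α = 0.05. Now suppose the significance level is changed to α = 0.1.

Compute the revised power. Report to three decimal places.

δ = d·√(n/2) = 0.44 × √(44/2) = 2.0638 (unchanged). New critical value: z_{0.05} = 1.645.
Revised power = Φ(δ − 1.645) + Φ(−δ − 1.645) = Φ(0.419) + Φ(-3.709) = 0.6624 + 0.0001 = 0.6625.

Power ≈ 0.662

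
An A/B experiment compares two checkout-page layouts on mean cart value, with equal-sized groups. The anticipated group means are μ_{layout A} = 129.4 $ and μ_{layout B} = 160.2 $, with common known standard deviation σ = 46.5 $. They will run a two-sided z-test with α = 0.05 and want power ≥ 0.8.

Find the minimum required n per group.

Standardized effect: d = |μ_{layout A} − μ_{layout B}| / σ = |129.4 − 160.2| / 46.5 = 0.6624
For power 0.8 need Φ(δ − z_{0.025}) = 0.8, so δ = z_{0.025} + z_{0.20} = 1.960 + 0.842 = 2.802.
(Ignoring the negligible lower-tail rejection probability gives the usual closed-form inversion.)
δ = d·√(n/2) ⇒ n = 2(δ/d)² = 2 × (2.802 / 0.6624)² = 35.78.
Round up to the next whole unit.

n = 36 per group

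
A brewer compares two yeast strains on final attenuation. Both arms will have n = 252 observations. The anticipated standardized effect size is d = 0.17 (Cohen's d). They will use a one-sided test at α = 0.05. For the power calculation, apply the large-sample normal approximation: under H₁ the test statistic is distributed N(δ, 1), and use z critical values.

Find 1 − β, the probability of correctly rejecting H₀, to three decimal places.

Power ≈ 0.604

Noncentrality parameter: δ = d·√(n/2) = 0.17 × √(252/2) = 1.9082
One-sided α = 0.05 → critical value z_{0.05} = 1.645.
Power = P(Z > 1.645 − δ) = Φ(0.263) = 0.6039.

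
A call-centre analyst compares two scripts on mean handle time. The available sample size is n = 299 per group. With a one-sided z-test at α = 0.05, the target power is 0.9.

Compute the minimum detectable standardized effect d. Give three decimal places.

Need Φ(δ − 1.645) = 0.9, so δ = 1.645 + 1.282 = 2.926.
δ = d·√(n/2) ⇒ d = δ/√(n/2) = 2.926/√(299/2) = 0.2393.

d ≈ 0.239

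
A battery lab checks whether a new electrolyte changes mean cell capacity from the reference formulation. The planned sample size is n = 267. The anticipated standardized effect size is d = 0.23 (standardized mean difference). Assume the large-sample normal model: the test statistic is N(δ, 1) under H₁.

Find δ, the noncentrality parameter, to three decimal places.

The noncentrality parameter scales effect size by the design's sample-size factor: δ = d·√n = 0.23 × √267 = 3.7582

δ ≈ 3.758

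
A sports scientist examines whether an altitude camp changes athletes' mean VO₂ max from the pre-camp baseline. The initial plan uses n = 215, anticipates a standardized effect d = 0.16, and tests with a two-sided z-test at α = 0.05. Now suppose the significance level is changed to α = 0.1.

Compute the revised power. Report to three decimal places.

Power ≈ 0.758

δ = d·√n = 0.16 × √215 = 2.3461 (unchanged). New critical value: z_{0.05} = 1.645.
Revised power = Φ(δ − 1.645) + Φ(−δ − 1.645) = Φ(0.701) + Φ(-3.991) = 0.7584 + 0.0000 = 0.7584.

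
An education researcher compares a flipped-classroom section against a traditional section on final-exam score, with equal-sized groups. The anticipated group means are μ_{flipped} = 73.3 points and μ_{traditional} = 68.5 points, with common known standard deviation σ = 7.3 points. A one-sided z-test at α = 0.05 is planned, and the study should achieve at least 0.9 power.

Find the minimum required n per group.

Standardized effect: d = |μ_{flipped} − μ_{traditional}| / σ = |73.3 − 68.5| / 7.3 = 0.6575
Set Φ(δ − 1.645) = 0.9; then δ − 1.645 = Φ⁻¹(0.9) = 1.282, giving δ = 2.926.
δ = d·√(n/2) ⇒ n = 2(δ/d)² = 2 × (2.926 / 0.6575)² = 39.62.
Round up to the next whole unit.

n = 40 per group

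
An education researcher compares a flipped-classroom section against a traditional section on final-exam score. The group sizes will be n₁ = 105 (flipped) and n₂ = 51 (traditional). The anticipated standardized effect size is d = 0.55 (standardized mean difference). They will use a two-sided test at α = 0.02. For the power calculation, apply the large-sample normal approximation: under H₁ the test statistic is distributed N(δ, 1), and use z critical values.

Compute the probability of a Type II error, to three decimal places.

β ≈ 0.185

Noncentrality parameter: δ = d / √(1/n₁ + 1/n₂) = 0.55 / √(1/105 + 1/51) = 3.2224
Two-sided α = 0.02 → critical value z_{0.01} = 2.326.
Power = Φ(δ − 2.326) + Φ(−δ − 2.326) = Φ(0.896) + Φ(-5.549) = 0.8149 + 0.0000 = 0.8149.
Type II error: β = 1 − power = 1 − 0.8149 = 0.1851.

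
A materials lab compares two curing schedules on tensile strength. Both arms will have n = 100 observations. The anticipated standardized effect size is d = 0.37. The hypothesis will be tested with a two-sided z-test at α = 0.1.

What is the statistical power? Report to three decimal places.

Noncentrality parameter: δ = d·√(n/2) = 0.37 × √(100/2) = 2.6163
Two-sided α = 0.1 → critical value z_{0.05} = 1.645.
Power = Φ(δ − 1.645) + Φ(−δ − 1.645) = Φ(0.971) + Φ(-4.261) = 0.8343 + 0.0000 = 0.8343.

Power ≈ 0.834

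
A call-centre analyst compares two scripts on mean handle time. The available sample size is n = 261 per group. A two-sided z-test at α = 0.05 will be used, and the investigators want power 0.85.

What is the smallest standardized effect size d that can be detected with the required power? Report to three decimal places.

d ≈ 0.262

Need Φ(δ − 1.960) = 0.85, so δ = 1.960 + 1.036 = 2.996.
(Lower-tail contribution to power is negligible for δ > 0.)
δ = d·√(n/2) ⇒ d = δ/√(n/2) = 2.996/√(261/2) = 0.2623.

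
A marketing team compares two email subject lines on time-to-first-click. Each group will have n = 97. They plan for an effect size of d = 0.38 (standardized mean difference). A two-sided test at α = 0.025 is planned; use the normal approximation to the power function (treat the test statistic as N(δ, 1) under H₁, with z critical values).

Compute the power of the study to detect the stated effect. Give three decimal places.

Noncentrality parameter: δ = d·√(n/2) = 0.38 × √(97/2) = 2.6464
Two-sided α = 0.025 → critical value z_{0.0125} = 2.241.
Power = Φ(δ − 2.241) + Φ(−δ − 2.241) = Φ(0.405) + Φ(-4.888) = 0.6573 + 0.0000 = 0.6573.

Power ≈ 0.657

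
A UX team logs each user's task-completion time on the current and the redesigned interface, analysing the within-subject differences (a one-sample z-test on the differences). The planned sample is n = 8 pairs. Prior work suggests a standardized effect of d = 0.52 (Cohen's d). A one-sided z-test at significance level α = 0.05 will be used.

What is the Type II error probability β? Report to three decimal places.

Noncentrality parameter: δ = d·√n = 0.52 × √8 = 1.4708
Critical value for a one-sided test at α = 0.05: z_α = 1.645.
Power = P(Z > 1.645 − δ) = Φ(-0.174) = 0.4309.
Type II error: β = 1 − power = 1 − 0.4309 = 0.5691.

β ≈ 0.569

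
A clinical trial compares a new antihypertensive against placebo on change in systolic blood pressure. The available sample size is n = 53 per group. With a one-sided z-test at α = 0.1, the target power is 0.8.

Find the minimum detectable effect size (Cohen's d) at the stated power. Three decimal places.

Need Φ(δ − 1.282) = 0.8, so δ = 1.282 + 0.842 = 2.123.
δ = d·√(n/2) ⇒ d = δ/√(n/2) = 2.123/√(53/2) = 0.4124.

d ≈ 0.412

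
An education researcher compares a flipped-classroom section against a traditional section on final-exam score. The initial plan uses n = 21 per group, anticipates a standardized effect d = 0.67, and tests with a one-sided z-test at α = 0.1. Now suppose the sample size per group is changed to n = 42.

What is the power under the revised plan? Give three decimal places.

With n = 42 per group: δ = d·√(n/2) = 0.67 × √(42/2) = 3.0703. Critical value z_{0.1} = 1.282.
Revised power = P(Z > 1.282 − δ) = Φ(1.789) = 0.9632.

Power ≈ 0.963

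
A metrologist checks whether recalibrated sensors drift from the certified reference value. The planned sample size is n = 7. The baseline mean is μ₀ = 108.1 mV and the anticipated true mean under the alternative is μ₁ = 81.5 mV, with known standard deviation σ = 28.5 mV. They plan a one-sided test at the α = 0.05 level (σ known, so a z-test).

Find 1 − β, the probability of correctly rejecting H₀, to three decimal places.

Power ≈ 0.795

Standardized effect: d = |μ₁ − μ₀| / σ = |81.5 − 108.1| / 28.5 = 0.9333
Noncentrality parameter: δ = d·√n = 0.9333 × √7 = 2.4694
Critical value for a one-sided test at α = 0.05: z_α = 1.645.
Power = Φ(δ − 1.645) = Φ(0.825) = 0.7952.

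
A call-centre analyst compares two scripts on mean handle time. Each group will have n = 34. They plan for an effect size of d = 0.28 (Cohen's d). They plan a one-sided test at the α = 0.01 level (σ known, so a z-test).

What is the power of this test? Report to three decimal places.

Noncentrality parameter: λ = d·√(n/2) = 0.28 × √(34/2) = 1.1545
One-sided α = 0.01 → critical value z_{0.01} = 2.326.
Power = Φ(λ − 2.326) = Φ(-1.172) = 0.1206.

Power ≈ 0.121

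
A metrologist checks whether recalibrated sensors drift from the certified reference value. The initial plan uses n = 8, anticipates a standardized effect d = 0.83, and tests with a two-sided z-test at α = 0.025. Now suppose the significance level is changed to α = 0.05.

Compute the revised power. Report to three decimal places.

Power ≈ 0.651

δ = d·√n = 0.83 × √8 = 2.3476 (unchanged). New critical value: z_{0.025} = 1.960.
Revised power = Φ(δ − 1.960) + Φ(−δ − 1.960) = Φ(0.388) + Φ(-4.308) = 0.6509 + 0.0000 = 0.6509.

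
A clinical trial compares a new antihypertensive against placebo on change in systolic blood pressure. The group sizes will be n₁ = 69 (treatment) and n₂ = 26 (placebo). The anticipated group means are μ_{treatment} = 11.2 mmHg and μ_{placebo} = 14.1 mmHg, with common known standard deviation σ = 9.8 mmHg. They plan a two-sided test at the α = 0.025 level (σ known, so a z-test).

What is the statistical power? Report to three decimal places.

Power ≈ 0.170

Standardized effect: d = |μ_{treatment} − μ_{placebo}| / σ = |11.2 − 14.1| / 9.8 = 0.2959
Noncentrality parameter: λ = d / √(1/n₁ + 1/n₂) = 0.2959 / √(1/69 + 1/26) = 1.2859
Two-sided α = 0.025 → critical value z_{0.0125} = 2.241.
Power = Φ(λ − 2.241) + Φ(−λ − 2.241) = Φ(-0.955) + Φ(-3.527) = 0.1697 + 0.0002 = 0.1699.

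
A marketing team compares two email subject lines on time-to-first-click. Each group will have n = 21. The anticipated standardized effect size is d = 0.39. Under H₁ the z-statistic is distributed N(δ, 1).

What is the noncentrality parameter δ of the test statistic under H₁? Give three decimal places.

δ ≈ 1.264

δ = d·√(n/2) = 0.39 × √(21/2) = 1.2637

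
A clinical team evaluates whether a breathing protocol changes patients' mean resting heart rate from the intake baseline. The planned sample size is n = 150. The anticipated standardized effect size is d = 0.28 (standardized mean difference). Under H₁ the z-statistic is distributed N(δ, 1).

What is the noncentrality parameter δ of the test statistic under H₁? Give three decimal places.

δ = d·√n = 0.28 × √150 = 3.4293

δ ≈ 3.429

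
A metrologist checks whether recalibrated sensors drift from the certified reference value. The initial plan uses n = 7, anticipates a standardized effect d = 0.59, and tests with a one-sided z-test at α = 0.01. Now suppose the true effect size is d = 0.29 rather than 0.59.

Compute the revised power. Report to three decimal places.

Power ≈ 0.059

With d = 0.29: δ = d·√n = 0.29 × √7 = 0.7673. Critical value z_{0.01} = 2.326.
Revised power = P(Z > 2.326 − δ) = Φ(-1.559) = 0.0595.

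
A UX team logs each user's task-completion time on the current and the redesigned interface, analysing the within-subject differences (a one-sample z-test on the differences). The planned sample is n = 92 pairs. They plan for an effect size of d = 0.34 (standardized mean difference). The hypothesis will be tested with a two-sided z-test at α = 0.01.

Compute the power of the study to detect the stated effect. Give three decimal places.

Power ≈ 0.753

Noncentrality parameter: λ = d·√n = 0.34 × √92 = 3.2612
Critical value for a two-sided test at α = 0.01: z_{α/2} = 2.576.
Power = Φ(λ − 2.576) + Φ(−λ − 2.576) = Φ(0.685) + Φ(-5.837) = 0.7534 + 0.0000 = 0.7534.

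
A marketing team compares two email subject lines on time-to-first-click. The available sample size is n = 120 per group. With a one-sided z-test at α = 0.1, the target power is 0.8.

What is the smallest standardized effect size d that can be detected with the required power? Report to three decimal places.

d ≈ 0.274

Required noncentrality: δ = z_{0.1} + z_{0.20} = 1.282 + 0.842 = 2.123.
δ = d·√(n/2) ⇒ d = δ/√(n/2) = 2.123/√(120/2) = 0.2741.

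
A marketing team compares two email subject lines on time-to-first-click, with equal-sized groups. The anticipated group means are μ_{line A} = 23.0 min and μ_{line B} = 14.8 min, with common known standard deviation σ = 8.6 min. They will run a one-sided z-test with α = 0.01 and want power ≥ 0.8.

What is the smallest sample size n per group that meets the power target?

Standardized effect: d = |μ_{line A} − μ_{line B}| / σ = |23.0 − 14.8| / 8.6 = 0.9535
For power 0.8 need Φ(δ − z_{0.01}) = 0.8, so δ = z_{0.01} + z_{0.20} = 2.326 + 0.842 = 3.168.
δ = d·√(n/2) ⇒ n = 2(δ/d)² = 2 × (3.168 / 0.9535)² = 22.08.
Rounding up, n = 23 per group.

n = 23 per group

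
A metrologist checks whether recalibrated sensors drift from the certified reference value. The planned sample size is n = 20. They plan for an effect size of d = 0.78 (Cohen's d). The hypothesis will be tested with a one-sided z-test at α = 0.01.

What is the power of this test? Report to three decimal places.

Noncentrality parameter: δ = d·√n = 0.78 × √20 = 3.4883
Critical value for a one-sided test at α = 0.01: z_α = 2.326.
Power = Φ(δ − 2.326) = Φ(1.162) = 0.8774.

Power ≈ 0.877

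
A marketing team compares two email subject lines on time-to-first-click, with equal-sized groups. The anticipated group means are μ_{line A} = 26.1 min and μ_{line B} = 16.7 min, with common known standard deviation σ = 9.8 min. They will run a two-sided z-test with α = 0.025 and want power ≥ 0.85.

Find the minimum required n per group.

n = 24 per group

Standardized effect: d = |μ_{line A} − μ_{line B}| / σ = |26.1 − 16.7| / 9.8 = 0.9592
For power 0.85 need Φ(δ − z_{0.0125}) = 0.85, so δ = z_{0.0125} + z_{0.15} = 2.241 + 1.036 = 3.278.
(The Φ(−δ − z_{α/2}) term is vanishingly small for δ > 0 and is dropped in the standard sample-size formula.)
δ = d·√(n/2) ⇒ n = 2(δ/d)² = 2 × (3.278 / 0.9592)² = 23.36.
Rounding up, n = 24 per group.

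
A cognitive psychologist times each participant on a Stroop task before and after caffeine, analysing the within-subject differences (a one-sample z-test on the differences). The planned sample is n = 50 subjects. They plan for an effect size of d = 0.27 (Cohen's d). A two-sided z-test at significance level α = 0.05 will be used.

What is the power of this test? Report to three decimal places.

Noncentrality parameter: δ = d·√n = 0.27 × √50 = 1.9092
Two-sided α = 0.05 → critical value z_{0.025} = 1.960.
Power = Φ(δ − 1.960) + Φ(−δ − 1.960) = Φ(-0.051) + Φ(-3.869) = 0.4798 + 0.0001 = 0.4798.

Power ≈ 0.480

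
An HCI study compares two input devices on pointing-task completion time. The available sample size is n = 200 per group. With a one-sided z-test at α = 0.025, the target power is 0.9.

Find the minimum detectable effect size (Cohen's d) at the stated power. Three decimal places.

Required noncentrality: δ = z_{0.025} + z_{0.10} = 1.960 + 1.282 = 3.242.
δ = d·√(n/2) ⇒ d = δ/√(n/2) = 3.242/√(200/2) = 0.3242.

d ≈ 0.324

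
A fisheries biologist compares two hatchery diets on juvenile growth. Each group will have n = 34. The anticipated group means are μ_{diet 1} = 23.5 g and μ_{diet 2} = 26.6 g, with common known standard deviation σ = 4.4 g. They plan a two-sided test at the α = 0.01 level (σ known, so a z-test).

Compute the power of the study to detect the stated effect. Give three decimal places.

Power ≈ 0.629

Standardized effect: d = |μ_{diet 1} − μ_{diet 2}| / σ = |23.5 − 26.6| / 4.4 = 0.7045
Noncentrality parameter: λ = d·√(n/2) = 0.7045 × √(34/2) = 2.9049
Two-sided α = 0.01 → critical value z_{0.005} = 2.576.
Power = Φ(λ − 2.576) + Φ(−λ − 2.576) = Φ(0.329) + Φ(-5.481) = 0.6290 + 0.0000 = 0.6290.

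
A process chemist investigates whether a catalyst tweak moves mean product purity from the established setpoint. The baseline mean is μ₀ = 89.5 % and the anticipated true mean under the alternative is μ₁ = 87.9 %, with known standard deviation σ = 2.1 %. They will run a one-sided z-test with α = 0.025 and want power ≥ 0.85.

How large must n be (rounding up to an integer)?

Standardized effect: d = |μ₁ − μ₀| / σ = |87.9 − 89.5| / 2.1 = 0.7619
For power 0.85 need Φ(δ − z_{0.025}) = 0.85, so δ = z_{0.025} + z_{0.15} = 1.960 + 1.036 = 2.996.
δ = d·√n ⇒ n = (δ/d)² = (2.996 / 0.7619)² = 15.47.
Rounding up, n = 16.

n = 16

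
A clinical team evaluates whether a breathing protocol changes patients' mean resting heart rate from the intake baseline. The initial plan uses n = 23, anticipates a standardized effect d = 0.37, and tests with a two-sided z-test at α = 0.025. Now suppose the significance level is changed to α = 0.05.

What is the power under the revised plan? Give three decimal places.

δ = d·√n = 0.37 × √23 = 1.7745 (unchanged). New critical value: z_{0.025} = 1.960.
Revised power = Φ(δ − 1.960) + Φ(−δ − 1.960) = Φ(-0.186) + Φ(-3.734) = 0.4264 + 0.0001 = 0.4265.

Power ≈ 0.427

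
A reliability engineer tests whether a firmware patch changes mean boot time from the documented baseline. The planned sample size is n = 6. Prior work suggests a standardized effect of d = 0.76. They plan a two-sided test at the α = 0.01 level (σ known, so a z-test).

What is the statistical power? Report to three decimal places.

Power ≈ 0.238

Noncentrality parameter: δ = d·√n = 0.76 × √6 = 1.8616
Critical value for a two-sided test at α = 0.01: z_{α/2} = 2.576.
Power = Φ(δ − 2.576) + Φ(−δ − 2.576) = Φ(-0.714) + Φ(-4.437) = 0.2375 + 0.0000 = 0.2376.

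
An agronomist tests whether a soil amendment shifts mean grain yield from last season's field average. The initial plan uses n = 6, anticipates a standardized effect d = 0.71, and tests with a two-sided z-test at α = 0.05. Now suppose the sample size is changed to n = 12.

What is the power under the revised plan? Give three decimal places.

Power ≈ 0.691

With n = 12: δ = d·√n = 0.71 × √12 = 2.4595. Critical value z_{0.025} = 1.960.
Revised power = Φ(δ − 1.960) + Φ(−δ − 1.960) = Φ(0.500) + Φ(-4.419) = 0.6913 + 0.0000 = 0.6913.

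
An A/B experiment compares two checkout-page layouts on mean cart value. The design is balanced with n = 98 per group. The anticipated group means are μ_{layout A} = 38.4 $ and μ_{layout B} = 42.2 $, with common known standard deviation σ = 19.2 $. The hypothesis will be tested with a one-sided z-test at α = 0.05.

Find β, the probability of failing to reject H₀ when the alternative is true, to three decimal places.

Standardized effect: d = |μ_{layout A} − μ_{layout B}| / σ = |38.4 − 42.2| / 19.2 = 0.1979
Noncentrality parameter: δ = d·√(n/2) = 0.1979 × √(98/2) = 1.3854
Critical value for a one-sided test at α = 0.05: z_α = 1.645.
Power = Φ(δ − 1.645) = Φ(-0.259) = 0.3976.
Type II error: β = 1 − power = 1 − 0.3976 = 0.6024.

β ≈ 0.602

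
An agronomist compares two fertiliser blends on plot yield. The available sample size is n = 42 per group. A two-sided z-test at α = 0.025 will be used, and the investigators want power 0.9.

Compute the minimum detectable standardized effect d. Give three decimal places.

d ≈ 0.769

Required noncentrality: δ = z_{0.0125} + z_{0.10} = 2.241 + 1.282 = 3.523.
(Lower-tail contribution to power is negligible for δ > 0.)
δ = d·√(n/2) ⇒ d = δ/√(n/2) = 3.523/√(42/2) = 0.7688.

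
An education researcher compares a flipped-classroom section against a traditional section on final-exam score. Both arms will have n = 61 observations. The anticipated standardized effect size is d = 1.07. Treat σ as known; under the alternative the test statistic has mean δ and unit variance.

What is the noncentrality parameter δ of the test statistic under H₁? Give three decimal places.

The noncentrality parameter scales effect size by the design's sample-size factor: δ = d·√(n/2) = 1.07 × √(61/2) = 5.9093

δ ≈ 5.909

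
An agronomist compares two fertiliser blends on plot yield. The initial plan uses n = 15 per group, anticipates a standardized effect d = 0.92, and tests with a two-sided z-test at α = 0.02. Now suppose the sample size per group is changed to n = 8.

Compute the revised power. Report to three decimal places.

With n = 8 per group: δ = d·√(n/2) = 0.92 × √(8/2) = 1.8400. Critical value z_{0.01} = 2.326.
Revised power = Φ(δ − 2.326) + Φ(−δ − 2.326) = Φ(-0.486) + Φ(-4.166) = 0.3134 + 0.0000 = 0.3134.

Power ≈ 0.313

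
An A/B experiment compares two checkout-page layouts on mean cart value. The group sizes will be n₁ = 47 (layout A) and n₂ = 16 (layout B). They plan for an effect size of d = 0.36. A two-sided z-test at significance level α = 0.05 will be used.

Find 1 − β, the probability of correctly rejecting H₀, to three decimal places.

Power ≈ 0.238

Noncentrality parameter: δ = d / √(1/n₁ + 1/n₂) = 0.36 / √(1/47 + 1/16) = 1.2438
Critical value for a two-sided test at α = 0.05: z_{α/2} = 1.960.
Power = Φ(δ − 1.960) + Φ(−δ − 1.960) = Φ(-0.716) + Φ(-3.204) = 0.2369 + 0.0007 = 0.2376.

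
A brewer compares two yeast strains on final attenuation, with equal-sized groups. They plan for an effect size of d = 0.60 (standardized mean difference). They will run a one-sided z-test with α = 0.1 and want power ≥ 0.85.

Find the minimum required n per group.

n = 30 per group

For power 0.85 need Φ(δ − z_{0.1}) = 0.85, so δ = z_{0.1} + z_{0.15} = 1.282 + 1.036 = 2.318.
δ = d·√(n/2) ⇒ n = 2(δ/d)² = 2 × (2.318 / 0.60)² = 29.85.
Rounding up, n = 30 per group.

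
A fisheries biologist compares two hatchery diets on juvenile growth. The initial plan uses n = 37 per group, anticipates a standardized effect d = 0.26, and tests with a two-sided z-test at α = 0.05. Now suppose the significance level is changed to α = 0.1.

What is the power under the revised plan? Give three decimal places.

δ = d·√(n/2) = 0.26 × √(37/2) = 1.1183 (unchanged). New critical value: z_{0.05} = 1.645.
Revised power = Φ(δ − 1.645) + Φ(−δ − 1.645) = Φ(-0.527) + Φ(-2.763) = 0.2993 + 0.0029 = 0.3021.

Power ≈ 0.302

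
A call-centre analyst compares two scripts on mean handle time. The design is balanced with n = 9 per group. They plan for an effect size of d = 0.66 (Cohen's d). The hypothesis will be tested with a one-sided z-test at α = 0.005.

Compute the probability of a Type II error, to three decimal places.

Noncentrality parameter: δ = d·√(n/2) = 0.66 × √(9/2) = 1.4001
Critical value for a one-sided test at α = 0.005: z_α = 2.576.
Power = P(Z > 2.576 − δ) = Φ(-1.176) = 0.1198.
Type II error: β = 1 − power = 1 − 0.1198 = 0.8802.

β ≈ 0.880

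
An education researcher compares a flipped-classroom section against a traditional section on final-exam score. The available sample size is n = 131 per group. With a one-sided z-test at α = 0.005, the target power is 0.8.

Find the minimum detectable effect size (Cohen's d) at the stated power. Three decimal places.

d ≈ 0.422

Need Φ(δ − 2.576) = 0.8, so δ = 2.576 + 0.842 = 3.417.
δ = d·√(n/2) ⇒ d = δ/√(n/2) = 3.417/√(131/2) = 0.4223.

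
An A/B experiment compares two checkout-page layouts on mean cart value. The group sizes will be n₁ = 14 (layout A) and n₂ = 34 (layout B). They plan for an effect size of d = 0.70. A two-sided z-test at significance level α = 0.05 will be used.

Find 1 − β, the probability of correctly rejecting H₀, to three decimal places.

Power ≈ 0.597

Noncentrality parameter: δ = d / √(1/n₁ + 1/n₂) = 0.70 / √(1/14 + 1/34) = 2.2044
Two-sided α = 0.05 → critical value z_{0.025} = 1.960.
Power = Φ(δ − 1.960) + Φ(−δ − 1.960) = Φ(0.244) + Φ(-4.164) = 0.5965 + 0.0000 = 0.5966.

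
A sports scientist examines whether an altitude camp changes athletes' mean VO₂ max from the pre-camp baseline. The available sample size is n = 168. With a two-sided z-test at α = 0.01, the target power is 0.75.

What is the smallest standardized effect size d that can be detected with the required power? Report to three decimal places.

Need Φ(δ − 2.576) = 0.75, so δ = 2.576 + 0.674 = 3.250.
(Lower-tail contribution to power is negligible for δ > 0.)
δ = d·√n ⇒ d = δ/√n = 3.250/√168 = 0.2508.

d ≈ 0.251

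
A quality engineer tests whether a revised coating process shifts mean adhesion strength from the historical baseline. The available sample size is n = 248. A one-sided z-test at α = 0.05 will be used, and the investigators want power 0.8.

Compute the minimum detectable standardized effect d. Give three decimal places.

Need Φ(δ − 1.645) = 0.8, so δ = 1.645 + 0.842 = 2.486.
δ = d·√n ⇒ d = δ/√n = 2.486/√248 = 0.1579.

d ≈ 0.158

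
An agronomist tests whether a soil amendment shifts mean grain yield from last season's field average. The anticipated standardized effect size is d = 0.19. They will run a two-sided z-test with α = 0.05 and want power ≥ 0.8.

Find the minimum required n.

n = 218

Set Φ(δ − 1.960) = 0.8; then δ − 1.960 = Φ⁻¹(0.8) = 0.842, giving δ = 2.802.
(For δ > 0 the lower-tail rejection region contributes negligibly to power, so the one-term inversion is standard.)
δ = d·√n ⇒ n = (δ/d)² = (2.802 / 0.19)² = 217.42.
Rounding up, n = 218.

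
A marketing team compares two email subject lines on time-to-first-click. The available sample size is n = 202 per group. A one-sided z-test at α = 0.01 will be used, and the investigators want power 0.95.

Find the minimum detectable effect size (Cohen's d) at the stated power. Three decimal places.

Need Φ(δ − 2.326) = 0.95, so δ = 2.326 + 1.645 = 3.971.
δ = d·√(n/2) ⇒ d = δ/√(n/2) = 3.971/√(202/2) = 0.3951.

d ≈ 0.395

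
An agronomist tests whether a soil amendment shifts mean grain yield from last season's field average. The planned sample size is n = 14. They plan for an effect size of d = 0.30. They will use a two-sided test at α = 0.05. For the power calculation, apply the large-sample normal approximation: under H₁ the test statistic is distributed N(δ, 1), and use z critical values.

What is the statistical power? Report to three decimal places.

Power ≈ 0.202

Noncentrality parameter: δ = d·√n = 0.30 × √14 = 1.1225
Two-sided α = 0.05 → critical value z_{0.025} = 1.960.
Power = Φ(δ − 1.960) + Φ(−δ − 1.960) = Φ(-0.837) + Φ(-3.082) = 0.2012 + 0.0010 = 0.2022.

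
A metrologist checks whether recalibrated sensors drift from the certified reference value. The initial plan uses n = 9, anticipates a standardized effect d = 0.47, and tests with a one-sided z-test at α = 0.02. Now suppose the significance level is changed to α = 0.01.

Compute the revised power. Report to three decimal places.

Power ≈ 0.180

δ = d·√n = 0.47 × √9 = 1.4100 (unchanged). New critical value: z_{0.01} = 2.326.
Revised power = Φ(δ − 2.326) = Φ(-0.916) = 0.1797.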